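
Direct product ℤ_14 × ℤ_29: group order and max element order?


|ℤ_14 × ℤ_29| = 14 × 29 = 406
Max element order = lcm(14,29) = 406
Cyclic? Yes (gcd=1)

|ℤ_14×ℤ_29| = 406, max element order = 406


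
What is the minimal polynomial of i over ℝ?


i satisfies x² + 1 = 0, irreducible over ℝ

Minimal polynomial: x² + 1


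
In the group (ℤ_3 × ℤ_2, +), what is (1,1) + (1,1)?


Operation: componentwise addition mod (3, 2)
(1,1) + (1,1) = ((a₁+b₁) mod 3, (a₂+b₂) mod 2) with a = (1,1), b = (1,1)

(1,1) + (1,1) = (2,0)


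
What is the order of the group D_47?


|D_n| = 2n (n rotations and n reflections)
|D_47| = 2×47 = 94

|D_47| = 94


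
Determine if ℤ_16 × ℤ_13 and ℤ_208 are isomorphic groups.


Comparing ℤ_16 × ℤ_13 and ℤ_208:
gcd(16,13) = 1, so ℤ_16 × ℤ_13 ≅ ℤ_208 (CRT)

Yes, ℤ_16 × ℤ_13 ≅ ℤ_208


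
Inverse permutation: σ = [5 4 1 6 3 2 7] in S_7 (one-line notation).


To find σ⁻¹, swap domain and range:
σ(1) = 5 → σ⁻¹(5) = 1
σ(2) = 4 → σ⁻¹(4) = 2
σ(3) = 1 → σ⁻¹(1) = 3
σ(4) = 6 → σ⁻¹(6) = 4
σ(5) = 3 → σ⁻¹(3) = 5
σ(6) = 2 → σ⁻¹(2) = 6
σ(7) = 7 → σ⁻¹(7) = 7

σ⁻¹ = [3 6 5 2 1 4 7]


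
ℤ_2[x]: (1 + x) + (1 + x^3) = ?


Add coefficients mod 2:
x^0: 1 + 1 = 0 (mod 2)
x^1: 1 + 0 = 1 (mod 2)
x^2: 0 + 0 = 0 (mod 2)
x^3: 0 + 1 = 1 (mod 2)
Result: x + x^3

f + g = x + x^3


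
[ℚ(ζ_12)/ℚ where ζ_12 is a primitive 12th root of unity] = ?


[ℚ(ζ_n):ℚ] = deg Φ_n(x) = φ(n). Here φ(12) = 4

[ℚ(ζ_12)/ℚ where ζ_12 is a primitive 12th root of unity] = 4


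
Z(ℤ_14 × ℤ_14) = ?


Z(G) = {g ∈ G | gx = xg for all x ∈ G}
Direct product of abelian groups is abelian, so Z(G) = G

Z(ℤ_14 × ℤ_14) = ℤ_14 × ℤ_14


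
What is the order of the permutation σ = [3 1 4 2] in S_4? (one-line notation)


Cycle decomposition: (1 3 4 2)
Cycle lengths: 4
Order = lcm(4) = 4

ord(σ) = 4


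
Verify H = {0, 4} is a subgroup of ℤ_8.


Subgroup test for H = {0, 4} in (ℤ_8, +):
(1) 0 ∈ H? Yes
(2) Closure: for all a,b ∈ H, (a+b) mod 8 ∈ H? Yes
(3) Inverses: for all a ∈ H, -a mod 8 ∈ H? Yes

Yes, H is a subgroup of ℤ_8


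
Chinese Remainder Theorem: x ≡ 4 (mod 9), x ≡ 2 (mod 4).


m₁ = 9, m₂ = 4, gcd = 1, so CRT applies. M = m₁·m₂ = 36
Let M₁ = M/m₁ = 4, M₂ = M/m₂ = 9
Find y₁ ≡ M₁⁻¹ (mod m₁): 4⁻¹ ≡ 7 (mod 9)
Find y₂ ≡ M₂⁻¹ (mod m₂): 9⁻¹ ≡ 1 (mod 4)
x = a₁·M₁·y₁ + a₂·M₂·y₂ = 4·4·7 + 2·9·1 = 130
Reduce mod 36: x ≡ 22
Check: 22 mod 9 = 4 ✓, 22 mod 4 = 2 ✓

x ≡ 22 (mod 36)


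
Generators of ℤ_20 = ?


g generates ℤ_n iff gcd(g,n) = 1
Prime factors of 20: 2, 5
Generators are g ∈ {1,...,19} not divisible by any of these primes.
Generators: {1, 3, 7, 9, 11, 13, 17, 19}
Number of generators = φ(20) = 8

Generators of ℤ_20 = {1, 3, 7, 9, 11, 13, 17, 19}


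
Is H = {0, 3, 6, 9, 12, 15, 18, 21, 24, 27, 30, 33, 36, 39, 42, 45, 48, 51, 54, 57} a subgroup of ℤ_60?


Subgroup test for H = {0, 3, 6, 9, 12, 15, 18, 21, 24, 27, 30, 33, 36, 39, 42, 45, 48, 51, 54, 57} in (ℤ_60, +):
(1) 0 ∈ H? Yes
(2) Closure: for all a,b ∈ H, (a+b) mod 60 ∈ H? Yes
(3) Inverses: for all a ∈ H, -a mod 60 ∈ H? Yes

Yes, H is a subgroup of ℤ_60


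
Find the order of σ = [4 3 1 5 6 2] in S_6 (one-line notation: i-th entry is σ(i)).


Cycle decomposition: (1 4 5 6 2 3)
Cycle lengths: 6
Order = lcm(6) = 6

ord(σ) = 6


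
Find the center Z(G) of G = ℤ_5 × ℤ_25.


Z(G) = {g ∈ G | gx = xg for all x ∈ G}
Direct product of abelian groups is abelian, so Z(G) = G

Z(ℤ_5 × ℤ_25) = ℤ_5 × ℤ_25


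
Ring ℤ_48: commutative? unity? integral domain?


ℤ_48 is a commutative ring with unity 1; 48 = 2×24 is composite, so 2·24 ≡ 0 gives zero divisors (not an integral domain)
Commutative: Yes
Integral domain: No
Has unity: Yes

ℤ_48: Commutative=Yes, Unity=Yes


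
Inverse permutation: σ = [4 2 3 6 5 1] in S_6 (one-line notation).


To find σ⁻¹, swap domain and range:
σ(1) = 4 → σ⁻¹(4) = 1
σ(2) = 2 → σ⁻¹(2) = 2
σ(3) = 3 → σ⁻¹(3) = 3
σ(4) = 6 → σ⁻¹(6) = 4
σ(5) = 5 → σ⁻¹(5) = 5
σ(6) = 1 → σ⁻¹(1) = 6

σ⁻¹ = [6 2 3 1 5 4]


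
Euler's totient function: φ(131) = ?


Factor n: 131 = 131
φ(n) = n · ∏(1 - 1/p) over distinct primes p | n
φ(131) = 131 · (1 - 1/131) = 130

φ(131) = 130


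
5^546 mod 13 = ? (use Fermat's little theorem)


Fermat's little theorem: if p is prime and gcd(a,p)=1, then a^(p-1) ≡ 1 (mod p)
p = 13 is prime, gcd(5,13) = 1
Reduce exponent: 546 mod 12 = 6
So 5^546 ≡ 5^6 (mod 13)
5^6 mod 13 = 12

5^546 ≡ 12 (mod 13)


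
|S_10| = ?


|S_n| = n! (number of permutations of n symbols)
|S_10| = 10! = 3628800

|S_10| = 3628800


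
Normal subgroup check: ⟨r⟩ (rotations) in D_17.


H = ⟨r⟩ (rotations) in D_17
The rotation subgroup ⟨r⟩ has index 2 in D_17, so it is normal

Yes, normal subgroup


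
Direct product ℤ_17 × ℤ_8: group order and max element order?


|ℤ_17 × ℤ_8| = 17 × 8 = 136
Max element order = lcm(17,8) = 136
Cyclic? Yes (gcd=1)

|ℤ_17×ℤ_8| = 136, max element order = 136


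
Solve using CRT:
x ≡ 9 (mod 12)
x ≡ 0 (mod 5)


m₁ = 12, m₂ = 5, gcd = 1, so CRT applies. M = m₁·m₂ = 60
Let M₁ = M/m₁ = 5, M₂ = M/m₂ = 12
Find y₁ ≡ M₁⁻¹ (mod m₁): 5⁻¹ ≡ 5 (mod 12)
Find y₂ ≡ M₂⁻¹ (mod m₂): 12⁻¹ ≡ 3 (mod 5)
x = a₁·M₁·y₁ + a₂·M₂·y₂ = 9·5·5 + 0·12·3 = 225
Reduce mod 60: x ≡ 45
Check: 45 mod 12 = 9 ✓, 45 mod 5 = 0 ✓

x ≡ 45 (mod 60)


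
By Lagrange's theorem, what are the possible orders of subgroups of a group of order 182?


Lagrange's theorem: |H| divides |G|
|G| = 182
Divisors of 182: 1, 2, 7, 13, 14, 26, 91, 182

Possible subgroup orders: {1, 2, 7, 13, 14, 26, 91, 182}


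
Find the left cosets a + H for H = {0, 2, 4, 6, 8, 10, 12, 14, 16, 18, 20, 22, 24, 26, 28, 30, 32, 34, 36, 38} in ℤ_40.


H = {0, 2, 4, 6, 8, 10, 12, 14, 16, 18, 20, 22, 24, 26, 28, 30, 32, 34, 36, 38}, |H| = 20
Number of cosets = |G|/|H| = 40/20 = 2
0 + H = {0, 2, 4, 6, 8, 10, 12, 14, 16, 18, 20, 22, 24, 26, 28, 30, 32, 34, 36, 38}
1 + H = {1, 3, 5, 7, 9, 11, 13, 15, 17, 19, 21, 23, 25, 27, 29, 31, 33, 35, 37, 39}

Cosets: 0+H={0,2,4,6,8,10,12,14,16,18,20,22,24,26,28,30,32,34,36,38}; 1+H={1,3,5,7,9,11,13,15,17,19,21,23,25,27,29,31,33,35,37,39}


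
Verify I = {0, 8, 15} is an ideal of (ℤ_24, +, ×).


Check ideal conditions for I = {0, 8, 15} in ℤ_24:
(1) I is an additive subgroup? No
(2) For r ∈ ℤ_24 and a ∈ I: r·a ∈ I? No  [counterexample: r=2, a=8, r·a mod 24 = 16 ∉ I]

No, I is not an ideal of ℤ_24


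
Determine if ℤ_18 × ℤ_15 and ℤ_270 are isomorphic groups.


Comparing ℤ_18 × ℤ_15 and ℤ_270:
gcd(18,15) = 3 ≠ 1. Max element order in ℤ_18×ℤ_15 is lcm(18,15) = 90 < 270, so it has no element of order 270

No, ℤ_18 × ℤ_15 ≇ ℤ_270


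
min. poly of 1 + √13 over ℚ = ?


Let α = 1 + √13. Then α - 1 = √13, so (α - 1)² = 13, giving α² - 2α - 12 = 0. Degree 2 and α ∉ ℚ, so this is the minimal polynomial.

Minimal polynomial: x² - 2x - 12


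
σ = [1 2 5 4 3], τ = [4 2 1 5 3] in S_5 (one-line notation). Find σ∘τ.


σ∘τ: apply τ first, then σ
1 →τ 4 →σ 4
2 →τ 2 →σ 2
3 →τ 1 →σ 1
4 →τ 5 →σ 3
5 →τ 3 →σ 5

σ∘τ = [4 2 1 3 5]


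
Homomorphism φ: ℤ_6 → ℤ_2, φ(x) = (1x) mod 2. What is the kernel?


Kernel = preimage of identity
ker(φ) = {x ∈ ℤ_6 : 1x ≡ 0 (mod 2)}. Since 2 | 6, φ is well-defined. The kernel is the cyclic subgroup ⟨2⟩ of ℤ_6 (order 3), i.e. {0, 2, 4}

ker(φ) = {0, 2, 4}


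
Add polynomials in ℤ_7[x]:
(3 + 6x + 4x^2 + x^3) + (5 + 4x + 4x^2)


Add coefficients mod 7:
x^0: 3 + 5 = 1 (mod 7)
x^1: 6 + 4 = 3 (mod 7)
x^2: 4 + 4 = 1 (mod 7)
x^3: 1 + 0 = 1 (mod 7)
Result: 1 + 3x + x^2 + x^3

f + g = 1 + 3x + x^2 + x^3


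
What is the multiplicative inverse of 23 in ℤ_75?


Use the extended Euclidean algorithm to write 1 = 23·s + 75·t; then s mod 75 is the inverse.
Euclidean algorithm:
  23 = 0·75 + 23
  75 = 3·23 + 6
  23 = 3·6 + 5
  6 = 1·5 + 1
  5 = 5·1 + 0
gcd(23,75) = 1
Back-substitution gives: 23·(-13) + 75·(4) = 1
So 23⁻¹ ≡ -13 ≡ 62 (mod 75)
Check: 23 × 62 = 1426 ≡ 1 (mod 75) ✓

23⁻¹ ≡ 62 (mod 75)


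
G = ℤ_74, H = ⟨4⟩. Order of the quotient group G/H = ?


|⟨4⟩| = n / gcd(4, 74) = 74 / 2 = 37
H is normal (ℤ_74 is abelian).
|G/H| = |G| / |H| = 74 / 37 = 2

|G/H| = 2


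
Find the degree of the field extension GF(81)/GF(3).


GF(81) = GF(3^4), so the extension degree is 4

[GF(81)/GF(3)] = 4


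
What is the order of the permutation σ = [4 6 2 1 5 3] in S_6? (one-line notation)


Cycle decomposition: (1 4) (2 6 3)
Cycle lengths: 2, 3
Order = lcm(2, 3) = 6

ord(σ) = 6


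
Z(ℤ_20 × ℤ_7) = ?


Z(G) = {g ∈ G | gx = xg for all x ∈ G}
Direct product of abelian groups is abelian, so Z(G) = G

Z(ℤ_20 × ℤ_7) = ℤ_20 × ℤ_7


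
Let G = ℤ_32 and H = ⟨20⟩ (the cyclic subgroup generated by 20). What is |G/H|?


|⟨20⟩| = n / gcd(20, 32) = 32 / 4 = 8
H is normal (ℤ_32 is abelian).
|G/H| = |G| / |H| = 32 / 8 = 4

|G/H| = 4


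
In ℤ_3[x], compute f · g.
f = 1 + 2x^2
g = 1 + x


Expand and collect like terms; reduce coefficients mod 3:
x^0: 1·1 = 1 ≡ 1 (mod 3)
x^1: 1·1 + 0·1 = 1 ≡ 1 (mod 3)
x^2: 0·1 + 2·1 = 2 ≡ 2 (mod 3)
x^3: 2·1 = 2 ≡ 2 (mod 3)
Result: 1 + x + 2x^2 + 2x^3

f · g = 1 + x + 2x^2 + 2x^3


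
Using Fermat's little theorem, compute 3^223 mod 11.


Fermat's little theorem: if p is prime and gcd(a,p)=1, then a^(p-1) ≡ 1 (mod p)
p = 11 is prime, gcd(3,11) = 1
Reduce exponent: 223 mod 10 = 3
So 3^223 ≡ 3^3 (mod 11)
3^3 mod 11 = 5

3^223 ≡ 5 (mod 11)


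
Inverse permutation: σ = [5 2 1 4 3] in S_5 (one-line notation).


To find σ⁻¹, swap domain and range:
σ(1) = 5 → σ⁻¹(5) = 1
σ(2) = 2 → σ⁻¹(2) = 2
σ(3) = 1 → σ⁻¹(1) = 3
σ(4) = 4 → σ⁻¹(4) = 4
σ(5) = 3 → σ⁻¹(3) = 5

σ⁻¹ = [3 2 5 4 1]


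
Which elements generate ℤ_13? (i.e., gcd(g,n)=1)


g generates ℤ_n iff gcd(g,n) = 1
Checking each g ∈ {1,...,12}:
gcd(1,13) = 1
gcd(2,13) = 1
gcd(3,13) = 1
gcd(4,13) = 1
gcd(5,13) = 1
gcd(6,13) = 1
gcd(7,13) = 1
gcd(8,13) = 1
gcd(9,13) = 1
gcd(10,13) = 1
gcd(11,13) = 1
gcd(12,13) = 1
Generators: {1, 2, 3, 4, 5, 6, 7, 8, 9, 10, 11, 12}
Number of generators = φ(13) = 12

Generators of ℤ_13 = {1, 2, 3, 4, 5, 6, 7, 8, 9, 10, 11, 12}


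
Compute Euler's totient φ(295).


Factor n: 295 = 5 × 59
φ(n) = n · ∏(1 - 1/p) over distinct primes p | n
φ(295) = 295 · (1 - 1/5) · (1 - 1/59) = 232

φ(295) = 232


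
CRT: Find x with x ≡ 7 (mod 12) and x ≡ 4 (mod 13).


m₁ = 12, m₂ = 13, gcd = 1, so CRT applies. M = m₁·m₂ = 156
Let M₁ = M/m₁ = 13, M₂ = M/m₂ = 12
Find y₁ ≡ M₁⁻¹ (mod m₁): 13⁻¹ ≡ 1 (mod 12)
Find y₂ ≡ M₂⁻¹ (mod m₂): 12⁻¹ ≡ 12 (mod 13)
x = a₁·M₁·y₁ + a₂·M₂·y₂ = 7·13·1 + 4·12·12 = 667
Reduce mod 156: x ≡ 43
Check: 43 mod 12 = 7 ✓, 43 mod 13 = 4 ✓

x ≡ 43 (mod 156)


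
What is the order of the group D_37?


|D_n| = 2n (n rotations and n reflections)
|D_37| = 2×37 = 74

|D_37| = 74


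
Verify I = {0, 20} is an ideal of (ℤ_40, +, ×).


Check ideal conditions for I = {0, 20} in ℤ_40:
(1) I is an additive subgroup? Yes
(2) For r ∈ ℤ_40 and a ∈ I: r·a ∈ I? Yes

Yes, I is an ideal of ℤ_40


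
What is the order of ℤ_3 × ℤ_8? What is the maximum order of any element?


|ℤ_3 × ℤ_8| = 3 × 8 = 24
Max element order = lcm(3,8) = 24
Cyclic? Yes (gcd=1)

|ℤ_3×ℤ_8| = 24, max element order = 24


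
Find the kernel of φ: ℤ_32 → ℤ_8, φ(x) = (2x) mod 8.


Kernel = preimage of identity
ker(φ) = {x ∈ ℤ_32 : 2x ≡ 0 (mod 8)}. Since 8 | 32, φ is well-defined. The kernel is the cyclic subgroup ⟨4⟩ of ℤ_32 (order 8), i.e. {0, 4, 8, 12, 16, 20, 24, 28}

ker(φ) = {0, 4, 8, 12, 16, 20, 24, 28}


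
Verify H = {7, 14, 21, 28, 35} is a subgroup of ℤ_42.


Subgroup test for H = {7, 14, 21, 28, 35} in (ℤ_42, +):
(1) 0 ∈ H? No
(2) Closure: for all a,b ∈ H, (a+b) mod 42 ∈ H? No  [counterexample: 7 + 35 = 0 ∉ H]
(3) Inverses: for all a ∈ H, -a mod 42 ∈ H? Yes

No, H is not a subgroup of ℤ_42


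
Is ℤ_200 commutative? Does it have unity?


ℤ_200 is a commutative ring with unity 1; 200 = 2×100 is composite, so 2·100 ≡ 0 gives zero divisors (not an integral domain)
Commutative: Yes
Integral domain: No
Has unity: Yes

ℤ_200: Commutative=Yes, Unity=Yes


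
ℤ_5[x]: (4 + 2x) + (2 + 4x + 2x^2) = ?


Add coefficients mod 5:
x^0: 4 + 2 = 1 (mod 5)
x^1: 2 + 4 = 1 (mod 5)
x^2: 0 + 2 = 2 (mod 5)
Result: 1 + x + 2x^2

f + g = 1 + x + 2x^2


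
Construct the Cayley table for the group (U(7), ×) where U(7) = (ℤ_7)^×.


Elements: {1, 2, 3, 4, 5, 6}
Operation: multiplication mod 7
Entry (a, b) = (a × b) mod 7

Cayley table:
  | 1 | 2 | 3 | 4 | 5 | 6
1 | 1 | 2 | 3 | 4 | 5 | 6
2 | 2 | 4 | 6 | 1 | 3 | 5
3 | 3 | 6 | 2 | 5 | 1 | 4
4 | 4 | 1 | 5 | 2 | 6 | 3
5 | 5 | 3 | 1 | 6 | 4 | 2
6 | 6 | 5 | 4 | 3 | 2 | 1


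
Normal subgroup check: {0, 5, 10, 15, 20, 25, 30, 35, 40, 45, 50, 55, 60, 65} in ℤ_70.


H = {0, 5, 10, 15, 20, 25, 30, 35, 40, 45, 50, 55, 60, 65} in ℤ_70
ℤ_70 is abelian; every subgroup of an abelian group is normal

Yes, normal subgroup


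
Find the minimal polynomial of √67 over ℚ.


√67 satisfies x² - 67 = 0, irreducible over ℚ since 67 is squarefree

Minimal polynomial: x² - 67


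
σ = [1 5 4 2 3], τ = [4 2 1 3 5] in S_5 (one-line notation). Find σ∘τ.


σ∘τ: apply τ first, then σ
1 →τ 4 →σ 2
2 →τ 2 →σ 5
3 →τ 1 →σ 1
4 →τ 3 →σ 4
5 →τ 5 →σ 3

σ∘τ = [2 5 1 4 3]


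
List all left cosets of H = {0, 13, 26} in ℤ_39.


H = {0, 13, 26}, |H| = 3
Number of cosets = |G|/|H| = 39/3 = 13
0 + H = {0, 13, 26}
1 + H = {1, 14, 27}
2 + H = {2, 15, 28}
3 + H = {3, 16, 29}
4 + H = {4, 17, 30}
5 + H = {5, 18, 31}
6 + H = {6, 19, 32}
7 + H = {7, 20, 33}
8 + H = {8, 21, 34}
9 + H = {9, 22, 35}
10 + H = {10, 23, 36}
11 + H = {11, 24, 37}
12 + H = {12, 25, 38}

Cosets: 0+H={0,13,26}; 1+H={1,14,27}; 2+H={2,15,28}; 3+H={3,16,29}; 4+H={4,17,30}; 5+H={5,18,31}; 6+H={6,19,32}; 7+H={7,20,33}; 8+H={8,21,34}; 9+H={9,22,35}; 10+H={10,23,36}; 11+H={11,24,37}; 12+H={12,25,38}


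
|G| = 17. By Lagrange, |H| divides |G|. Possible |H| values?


Lagrange's theorem: |H| divides |G|
|G| = 17
Divisors of 17: 1, 17

Possible subgroup orders: {1, 17}


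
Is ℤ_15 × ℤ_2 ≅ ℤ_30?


Comparing ℤ_15 × ℤ_2 and ℤ_30:
gcd(15,2) = 1, so ℤ_15 × ℤ_2 ≅ ℤ_30 (CRT)

Yes, ℤ_15 × ℤ_2 ≅ ℤ_30


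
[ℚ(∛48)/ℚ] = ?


∛48 has minimal polynomial x³ - 48 (irreducible over ℚ since 48 is not a perfect cube)

[ℚ(∛48)/ℚ] = 3


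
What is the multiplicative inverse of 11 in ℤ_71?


Use the extended Euclidean algorithm to write 1 = 11·s + 71·t; then s mod 71 is the inverse.
Euclidean algorithm:
  11 = 0·71 + 11
  71 = 6·11 + 5
  11 = 2·5 + 1
  5 = 5·1 + 0
gcd(11,71) = 1
Back-substitution gives: 11·(13) + 71·(-2) = 1
So 11⁻¹ ≡ 13 ≡ 13 (mod 71)
Check: 11 × 13 = 143 ≡ 1 (mod 71) ✓

11⁻¹ ≡ 13 (mod 71)


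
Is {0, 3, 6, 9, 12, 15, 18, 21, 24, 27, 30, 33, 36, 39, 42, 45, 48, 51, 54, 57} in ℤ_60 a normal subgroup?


H = {0, 3, 6, 9, 12, 15, 18, 21, 24, 27, 30, 33, 36, 39, 42, 45, 48, 51, 54, 57} in ℤ_60
ℤ_60 is abelian; every subgroup of an abelian group is normal

Yes, normal subgroup


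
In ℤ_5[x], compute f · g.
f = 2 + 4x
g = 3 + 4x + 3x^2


Expand and collect like terms; reduce coefficients mod 5:
x^0: 2·3 = 6 ≡ 1 (mod 5)
x^1: 2·4 + 4·3 = 20 ≡ 0 (mod 5)
x^2: 2·3 + 4·4 = 22 ≡ 2 (mod 5)
x^3: 4·3 = 12 ≡ 2 (mod 5)
Result: 1 + 2x^2 + 2x^3

f · g = 1 + 2x^2 + 2x^3


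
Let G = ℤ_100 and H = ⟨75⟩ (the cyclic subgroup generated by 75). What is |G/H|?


|⟨75⟩| = n / gcd(75, 100) = 100 / 25 = 4
H is normal (ℤ_100 is abelian).
|G/H| = |G| / |H| = 100 / 4 = 25

|G/H| = 25


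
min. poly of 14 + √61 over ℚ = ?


Let α = 14 + √61. Then α - 14 = √61, so (α - 14)² = 61, giving α² - 28α + 135 = 0. Degree 2 and α ∉ ℚ, so this is the minimal polynomial.

Minimal polynomial: x² - 28x + 135


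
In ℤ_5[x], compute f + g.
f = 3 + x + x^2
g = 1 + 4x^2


Add coefficients mod 5:
x^0: 3 + 1 = 4 (mod 5)
x^1: 1 + 0 = 1 (mod 5)
x^2: 1 + 4 = 0 (mod 5)
Result: 4 + x

f + g = 4 + x


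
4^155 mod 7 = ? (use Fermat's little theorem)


Fermat's little theorem: if p is prime and gcd(a,p)=1, then a^(p-1) ≡ 1 (mod p)
p = 7 is prime, gcd(4,7) = 1
Reduce exponent: 155 mod 6 = 5
So 4^155 ≡ 4^5 (mod 7)
4^5 mod 7 = 2

4^155 ≡ 2 (mod 7)


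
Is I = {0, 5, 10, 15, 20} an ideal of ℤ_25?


Check ideal conditions for I = {0, 5, 10, 15, 20} in ℤ_25:
(1) I is an additive subgroup? Yes
(2) For r ∈ ℤ_25 and a ∈ I: r·a ∈ I? Yes

Yes, I is an ideal of ℤ_25


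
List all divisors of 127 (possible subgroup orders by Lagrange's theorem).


Lagrange's theorem: |H| divides |G|
|G| = 127
Divisors of 127: 1, 127

Possible subgroup orders: {1, 127}


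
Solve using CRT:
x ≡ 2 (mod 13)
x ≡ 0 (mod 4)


m₁ = 13, m₂ = 4, gcd = 1, so CRT applies. M = m₁·m₂ = 52
Let M₁ = M/m₁ = 4, M₂ = M/m₂ = 13
Find y₁ ≡ M₁⁻¹ (mod m₁): 4⁻¹ ≡ 10 (mod 13)
Find y₂ ≡ M₂⁻¹ (mod m₂): 13⁻¹ ≡ 1 (mod 4)
x = a₁·M₁·y₁ + a₂·M₂·y₂ = 2·4·10 + 0·13·1 = 80
Reduce mod 52: x ≡ 28
Check: 28 mod 13 = 2 ✓, 28 mod 4 = 0 ✓

x ≡ 28 (mod 52)


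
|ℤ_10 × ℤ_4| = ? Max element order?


|ℤ_10 × ℤ_4| = 10 × 4 = 40
Max element order = lcm(10,4) = 20
Cyclic? No (gcd=2)

|ℤ_10×ℤ_4| = 40, max element order = 20


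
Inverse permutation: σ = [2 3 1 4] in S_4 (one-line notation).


To find σ⁻¹, swap domain and range:
σ(1) = 2 → σ⁻¹(2) = 1
σ(2) = 3 → σ⁻¹(3) = 2
σ(3) = 1 → σ⁻¹(1) = 3
σ(4) = 4 → σ⁻¹(4) = 4

σ⁻¹ = [3 1 2 4]


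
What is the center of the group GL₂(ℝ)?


Z(G) = {g ∈ G | gx = xg for all x ∈ G}
Only scalar multiples of the identity commute with all invertible matrices

Z(GL₂(ℝ)) = {aI : a ∈ ℝ, a ≠ 0}


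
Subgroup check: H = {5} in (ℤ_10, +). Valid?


Subgroup test for H = {5} in (ℤ_10, +):
(1) 0 ∈ H? No
(2) Closure: for all a,b ∈ H, (a+b) mod 10 ∈ H? No  [counterexample: 5 + 5 = 0 ∉ H]
(3) Inverses: for all a ∈ H, -a mod 10 ∈ H? Yes

No, H is not a subgroup of ℤ_10


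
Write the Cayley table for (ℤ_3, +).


Elements: {0, 1, 2}
Operation: addition mod 3
Entry (a, b) = (a + b) mod 3

Cayley table:
  | 0 | 1 | 2
0 | 0 | 1 | 2
1 | 1 | 2 | 0
2 | 2 | 0 | 1


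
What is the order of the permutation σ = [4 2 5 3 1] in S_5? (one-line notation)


Cycle decomposition: (1 4 3 5)
Cycle lengths: 4
Order = lcm(4) = 4

ord(σ) = 4


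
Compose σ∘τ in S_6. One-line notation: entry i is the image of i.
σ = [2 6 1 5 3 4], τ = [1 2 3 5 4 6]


σ∘τ: apply τ first, then σ
1 →τ 1 →σ 2
2 →τ 2 →σ 6
3 →τ 3 →σ 1
4 →τ 5 →σ 3
5 →τ 4 →σ 5
6 →τ 6 →σ 4

σ∘τ = [2 6 1 3 5 4]


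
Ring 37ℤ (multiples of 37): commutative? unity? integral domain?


37ℤ is a commutative ring under +,× but has no multiplicative identity (1 ∉ 37ℤ); it has no zero divisors, but without unity it is not an integral domain
Commutative: Yes
Integral domain: No
Has unity: No

37ℤ (multiples of 37): Commutative=Yes, Unity=No


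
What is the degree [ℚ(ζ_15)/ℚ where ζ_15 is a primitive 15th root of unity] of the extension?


[ℚ(ζ_n):ℚ] = deg Φ_n(x) = φ(n). Here φ(15) = 8

[ℚ(ζ_15)/ℚ where ζ_15 is a primitive 15th root of unity] = 8


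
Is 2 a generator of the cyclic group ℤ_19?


g generates ℤ_n iff gcd(g, n) = 1
gcd(2, 19) = 1
Since gcd = 1, 2 is a generator.

Yes, 2 generates ℤ_19


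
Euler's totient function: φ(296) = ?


Factor n: 296 = 2^3 × 37
φ(n) = n · ∏(1 - 1/p) over distinct primes p | n
φ(296) = 296 · (1 - 1/2) · (1 - 1/37) = 144

φ(296) = 144


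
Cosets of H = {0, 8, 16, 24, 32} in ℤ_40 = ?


H = {0, 8, 16, 24, 32}, |H| = 5
Number of cosets = |G|/|H| = 40/5 = 8
0 + H = {0, 8, 16, 24, 32}
1 + H = {1, 9, 17, 25, 33}
2 + H = {2, 10, 18, 26, 34}
3 + H = {3, 11, 19, 27, 35}
4 + H = {4, 12, 20, 28, 36}
5 + H = {5, 13, 21, 29, 37}
6 + H = {6, 14, 22, 30, 38}
7 + H = {7, 15, 23, 31, 39}

Cosets: 0+H={0,8,16,24,32}; 1+H={1,9,17,25,33}; 2+H={2,10,18,26,34}; 3+H={3,11,19,27,35}; 4+H={4,12,20,28,36}; 5+H={5,13,21,29,37}; 6+H={6,14,22,30,38}; 7+H={7,15,23,31,39}


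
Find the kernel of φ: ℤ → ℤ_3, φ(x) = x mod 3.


Kernel = preimage of identity
ker(φ) = {x ∈ ℤ : x ≡ 0 (mod 3)} = 3ℤ = {0, ±3, ±6, ...}

ker(φ) = 3ℤ


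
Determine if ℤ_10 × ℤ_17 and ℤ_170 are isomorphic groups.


Comparing ℤ_10 × ℤ_17 and ℤ_170:
gcd(10,17) = 1, so ℤ_10 × ℤ_17 ≅ ℤ_170 (CRT)

Yes, ℤ_10 × ℤ_17 ≅ ℤ_170


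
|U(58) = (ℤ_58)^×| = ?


U(n) is the group of units mod n; |U(n)| = φ(n)
|U(58)| = φ(58) = 28

|U(58) = (ℤ_58)^×| = 28


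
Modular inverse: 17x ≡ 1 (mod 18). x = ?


Use the extended Euclidean algorithm to write 1 = 17·s + 18·t; then s mod 18 is the inverse.
Euclidean algorithm:
  17 = 0·18 + 17
  18 = 1·17 + 1
  17 = 17·1 + 0
gcd(17,18) = 1
Back-substitution gives: 17·(-1) + 18·(1) = 1
So 17⁻¹ ≡ -1 ≡ 17 (mod 18)
Check: 17 × 17 = 289 ≡ 1 (mod 18) ✓

17⁻¹ ≡ 17 (mod 18)


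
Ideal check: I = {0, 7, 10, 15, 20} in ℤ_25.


Check ideal conditions for I = {0, 7, 10, 15, 20} in ℤ_25:
(1) I is an additive subgroup? No
(2) For r ∈ ℤ_25 and a ∈ I: r·a ∈ I? No  [counterexample: r=2, a=7, r·a mod 25 = 14 ∉ I]

No, I is not an ideal of ℤ_25


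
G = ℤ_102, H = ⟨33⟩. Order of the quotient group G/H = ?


|⟨33⟩| = n / gcd(33, 102) = 102 / 3 = 34
H is normal (ℤ_102 is abelian).
|G/H| = |G| / |H| = 102 / 34 = 3

|G/H| = 3


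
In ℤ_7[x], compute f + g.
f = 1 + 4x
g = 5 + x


Add coefficients mod 7:
x^0: 1 + 5 = 6 (mod 7)
x^1: 4 + 1 = 5 (mod 7)
Result: 6 + 5x

f + g = 6 + 5x


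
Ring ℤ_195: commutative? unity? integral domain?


ℤ_195 is a commutative ring with unity 1; 195 = 3×65 is composite, so 3·65 ≡ 0 gives zero divisors (not an integral domain)
Commutative: Yes
Integral domain: No
Has unity: Yes

ℤ_195: Commutative=Yes, Unity=Yes


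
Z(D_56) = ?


Z(G) = {g ∈ G | gx = xg for all x ∈ G}
For even n, Z(D_n) = {e, r^(n/2)}: the 180° rotation r^28 commutes with every reflection and rotation

Z(D_56) = {e, r^28}


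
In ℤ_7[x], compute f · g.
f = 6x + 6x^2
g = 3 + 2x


Expand and collect like terms; reduce coefficients mod 7:
x^0: 0·3 = 0 ≡ 0 (mod 7)
x^1: 0·2 + 6·3 = 18 ≡ 4 (mod 7)
x^2: 6·2 + 6·3 = 30 ≡ 2 (mod 7)
x^3: 6·2 = 12 ≡ 5 (mod 7)
Result: 4x + 2x^2 + 5x^3

f · g = 4x + 2x^2 + 5x^3


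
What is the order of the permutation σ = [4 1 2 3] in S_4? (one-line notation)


Cycle decomposition: (1 4 3 2)
Cycle lengths: 4
Order = lcm(4) = 4

ord(σ) = 4


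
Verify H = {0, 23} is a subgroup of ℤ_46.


Subgroup test for H = {0, 23} in (ℤ_46, +):
(1) 0 ∈ H? Yes
(2) Closure: for all a,b ∈ H, (a+b) mod 46 ∈ H? Yes
(3) Inverses: for all a ∈ H, -a mod 46 ∈ H? Yes

Yes, H is a subgroup of ℤ_46


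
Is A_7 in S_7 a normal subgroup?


H = A_7 in S_7
A_7 has index 2 in S_7, and every subgroup of index 2 is normal

Yes, normal subgroup


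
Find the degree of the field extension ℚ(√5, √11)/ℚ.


[ℚ(√5,√11):ℚ] = [ℚ(√5,√11):ℚ(√5)]·[ℚ(√5):ℚ] = 2·2 = 4

[ℚ(√5, √11)/ℚ] = 4


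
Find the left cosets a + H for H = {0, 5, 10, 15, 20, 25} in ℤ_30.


H = {0, 5, 10, 15, 20, 25}, |H| = 6
Number of cosets = |G|/|H| = 30/6 = 5
0 + H = {0, 5, 10, 15, 20, 25}
1 + H = {1, 6, 11, 16, 21, 26}
2 + H = {2, 7, 12, 17, 22, 27}
3 + H = {3, 8, 13, 18, 23, 28}
4 + H = {4, 9, 14, 19, 24, 29}

Cosets: 0+H={0,5,10,15,20,25}; 1+H={1,6,11,16,21,26}; 2+H={2,7,12,17,22,27}; 3+H={3,8,13,18,23,28}; 4+H={4,9,14,19,24,29}


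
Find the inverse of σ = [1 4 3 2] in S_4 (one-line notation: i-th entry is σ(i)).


To find σ⁻¹, swap domain and range:
σ(1) = 1 → σ⁻¹(1) = 1
σ(2) = 4 → σ⁻¹(4) = 2
σ(3) = 3 → σ⁻¹(3) = 3
σ(4) = 2 → σ⁻¹(2) = 4

σ⁻¹ = [1 4 3 2]


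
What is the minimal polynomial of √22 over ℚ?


√22 satisfies x² - 22 = 0, irreducible over ℚ since 22 is squarefree

Minimal polynomial: x² - 22


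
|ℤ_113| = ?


ℤ_n has n elements.

|ℤ_113| = 113


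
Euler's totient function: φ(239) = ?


Factor n: 239 = 239
φ(n) = n · ∏(1 - 1/p) over distinct primes p | n
φ(239) = 239 · (1 - 1/239) = 238

φ(239) = 238


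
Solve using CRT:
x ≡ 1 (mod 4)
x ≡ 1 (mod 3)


m₁ = 4, m₂ = 3, gcd = 1, so CRT applies. M = m₁·m₂ = 12
Let M₁ = M/m₁ = 3, M₂ = M/m₂ = 4
Find y₁ ≡ M₁⁻¹ (mod m₁): 3⁻¹ ≡ 3 (mod 4)
Find y₂ ≡ M₂⁻¹ (mod m₂): 4⁻¹ ≡ 1 (mod 3)
x = a₁·M₁·y₁ + a₂·M₂·y₂ = 1·3·3 + 1·4·1 = 13
Reduce mod 12: x ≡ 1
Check: 1 mod 4 = 1 ✓, 1 mod 3 = 1 ✓

x ≡ 1 (mod 12)


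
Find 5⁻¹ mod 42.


Use the extended Euclidean algorithm to write 1 = 5·s + 42·t; then s mod 42 is the inverse.
Euclidean algorithm:
  5 = 0·42 + 5
  42 = 8·5 + 2
  5 = 2·2 + 1
  2 = 2·1 + 0
gcd(5,42) = 1
Back-substitution gives: 5·(17) + 42·(-2) = 1
So 5⁻¹ ≡ 17 ≡ 17 (mod 42)
Check: 5 × 17 = 85 ≡ 1 (mod 42) ✓

5⁻¹ ≡ 17 (mod 42)


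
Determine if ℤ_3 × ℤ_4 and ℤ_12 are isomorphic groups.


Comparing ℤ_3 × ℤ_4 and ℤ_12:
gcd(3,4) = 1, so ℤ_3 × ℤ_4 ≅ ℤ_12 (CRT)

Yes, ℤ_3 × ℤ_4 ≅ ℤ_12


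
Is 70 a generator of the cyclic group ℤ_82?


g generates ℤ_n iff gcd(g, n) = 1
gcd(70, 82) = 2
Since gcd = 2 ≠ 1, ⟨70⟩ has order 41 < 82, so 70 is not a generator.

No, 70 does not generate ℤ_82


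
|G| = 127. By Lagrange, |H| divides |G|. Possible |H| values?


Lagrange's theorem: |H| divides |G|
|G| = 127
Divisors of 127: 1, 127

Possible subgroup orders: {1, 127}


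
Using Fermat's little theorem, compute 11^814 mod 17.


Fermat's little theorem: if p is prime and gcd(a,p)=1, then a^(p-1) ≡ 1 (mod p)
p = 17 is prime, gcd(11,17) = 1
Reduce exponent: 814 mod 16 = 14
So 11^814 ≡ 11^14 (mod 17)
11^14 mod 17 = 9

11^814 ≡ 9 (mod 17)


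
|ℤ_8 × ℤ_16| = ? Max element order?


|ℤ_8 × ℤ_16| = 8 × 16 = 128
Max element order = lcm(8,16) = 16
Cyclic? No (gcd=8)

|ℤ_8×ℤ_16| = 128, max element order = 16


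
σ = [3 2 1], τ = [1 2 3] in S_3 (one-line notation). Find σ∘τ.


σ∘τ: apply τ first, then σ
1 →τ 1 →σ 3
2 →τ 2 →σ 2
3 →τ 3 →σ 1

σ∘τ = [3 2 1]


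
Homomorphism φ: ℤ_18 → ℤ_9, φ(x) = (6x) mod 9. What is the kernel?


Kernel = preimage of identity
ker(φ) = {x ∈ ℤ_18 : 6x ≡ 0 (mod 9)}. Since 9 | 18, φ is well-defined. The kernel is the cyclic subgroup ⟨3⟩ of ℤ_18 (order 6), i.e. {0, 3, 6, 9, 12, 15}

ker(φ) = {0, 3, 6, 9, 12, 15}


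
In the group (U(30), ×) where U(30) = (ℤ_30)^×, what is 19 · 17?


Operation: multiplication mod 30
19 · 17 = (a × b) mod 30 with a = 19, b = 17

19 · 17 = 23


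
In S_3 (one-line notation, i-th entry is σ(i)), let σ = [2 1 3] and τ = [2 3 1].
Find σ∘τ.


σ∘τ: apply τ first, then σ
1 →τ 2 →σ 1
2 →τ 3 →σ 3
3 →τ 1 →σ 2

σ∘τ = [1 3 2]


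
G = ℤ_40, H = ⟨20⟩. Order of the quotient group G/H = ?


|⟨20⟩| = n / gcd(20, 40) = 40 / 20 = 2
H is normal (ℤ_40 is abelian).
|G/H| = |G| / |H| = 40 / 2 = 20

|G/H| = 20


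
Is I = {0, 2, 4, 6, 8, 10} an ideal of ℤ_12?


Check ideal conditions for I = {0, 2, 4, 6, 8, 10} in ℤ_12:
(1) I is an additive subgroup? Yes
(2) For r ∈ ℤ_12 and a ∈ I: r·a ∈ I? Yes

Yes, I is an ideal of ℤ_12


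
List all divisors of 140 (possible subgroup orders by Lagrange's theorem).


Lagrange's theorem: |H| divides |G|
|G| = 140
Divisors of 140: 1, 2, 4, 5, 7, 10, 14, 20, 28, 35, 70, 140

Possible subgroup orders: {1, 2, 4, 5, 7, 10, 14, 20, 28, 35, 70, 140}


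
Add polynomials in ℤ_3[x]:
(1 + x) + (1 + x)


Add coefficients mod 3:
x^0: 1 + 1 = 2 (mod 3)
x^1: 1 + 1 = 2 (mod 3)
Result: 2 + 2x

f + g = 2 + 2x


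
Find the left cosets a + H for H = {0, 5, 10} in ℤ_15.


H = {0, 5, 10}, |H| = 3
Number of cosets = |G|/|H| = 15/3 = 5
0 + H = {0, 5, 10}
1 + H = {1, 6, 11}
2 + H = {2, 7, 12}
3 + H = {3, 8, 13}
4 + H = {4, 9, 14}

Cosets: 0+H={0,5,10}; 1+H={1,6,11}; 2+H={2,7,12}; 3+H={3,8,13}; 4+H={4,9,14}


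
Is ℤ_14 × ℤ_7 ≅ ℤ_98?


Comparing ℤ_14 × ℤ_7 and ℤ_98:
gcd(14,7) = 7 ≠ 1. Max element order in ℤ_14×ℤ_7 is lcm(14,7) = 14 < 98, so it has no element of order 98

No, ℤ_14 × ℤ_7 ≇ ℤ_98


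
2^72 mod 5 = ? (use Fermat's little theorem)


Fermat's little theorem: if p is prime and gcd(a,p)=1, then a^(p-1) ≡ 1 (mod p)
p = 5 is prime, gcd(2,5) = 1
Reduce exponent: 72 mod 4 = 0
So 2^72 ≡ 2^0 (mod 5)
2^0 = 1

2^72 ≡ 1 (mod 5)


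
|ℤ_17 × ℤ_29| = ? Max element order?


|ℤ_17 × ℤ_29| = 17 × 29 = 493
Max element order = lcm(17,29) = 493
Cyclic? Yes (gcd=1)

|ℤ_17×ℤ_29| = 493, max element order = 493


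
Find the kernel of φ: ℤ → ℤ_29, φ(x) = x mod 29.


Kernel = preimage of identity
ker(φ) = {x ∈ ℤ : x ≡ 0 (mod 29)} = 29ℤ = {0, ±29, ±58, ...}

ker(φ) = 29ℤ


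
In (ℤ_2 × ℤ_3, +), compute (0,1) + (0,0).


Operation: componentwise addition mod (2, 3)
(0,1) + (0,0) = ((a₁+b₁) mod 2, (a₂+b₂) mod 3) with a = (0,1), b = (0,0)

(0,1) + (0,0) = (0,1)


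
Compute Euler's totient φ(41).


Factor n: 41 = 41
φ(n) = n · ∏(1 - 1/p) over distinct primes p | n
φ(41) = 41 · (1 - 1/41) = 40

φ(41) = 40


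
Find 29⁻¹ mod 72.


Use the extended Euclidean algorithm to write 1 = 29·s + 72·t; then s mod 72 is the inverse.
Euclidean algorithm:
  29 = 0·72 + 29
  72 = 2·29 + 14
  29 = 2·14 + 1
  14 = 14·1 + 0
gcd(29,72) = 1
Back-substitution gives: 29·(5) + 72·(-2) = 1
So 29⁻¹ ≡ 5 ≡ 5 (mod 72)
Check: 29 × 5 = 145 ≡ 1 (mod 72) ✓

29⁻¹ ≡ 5 (mod 72)


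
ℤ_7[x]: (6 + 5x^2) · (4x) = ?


Expand and collect like terms; reduce coefficients mod 7:
x^0: 6·0 = 0 ≡ 0 (mod 7)
x^1: 6·4 + 0·0 = 24 ≡ 3 (mod 7)
x^2: 0·4 + 5·0 = 0 ≡ 0 (mod 7)
x^3: 5·4 = 20 ≡ 6 (mod 7)
Result: 3x + 6x^3

f · g = 3x + 6x^3


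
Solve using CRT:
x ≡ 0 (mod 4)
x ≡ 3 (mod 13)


m₁ = 4, m₂ = 13, gcd = 1, so CRT applies. M = m₁·m₂ = 52
Let M₁ = M/m₁ = 13, M₂ = M/m₂ = 4
Find y₁ ≡ M₁⁻¹ (mod m₁): 13⁻¹ ≡ 1 (mod 4)
Find y₂ ≡ M₂⁻¹ (mod m₂): 4⁻¹ ≡ 10 (mod 13)
x = a₁·M₁·y₁ + a₂·M₂·y₂ = 0·13·1 + 3·4·10 = 120
Reduce mod 52: x ≡ 16
Check: 16 mod 4 = 0 ✓, 16 mod 13 = 3 ✓

x ≡ 16 (mod 52)


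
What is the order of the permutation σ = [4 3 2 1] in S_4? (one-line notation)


Cycle decomposition: (1 4) (2 3)
Cycle lengths: 2, 2
Order = lcm(2, 2) = 2

ord(σ) = 2


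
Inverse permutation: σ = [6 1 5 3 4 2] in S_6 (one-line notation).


To find σ⁻¹, swap domain and range:
σ(1) = 6 → σ⁻¹(6) = 1
σ(2) = 1 → σ⁻¹(1) = 2
σ(3) = 5 → σ⁻¹(5) = 3
σ(4) = 3 → σ⁻¹(3) = 4
σ(5) = 4 → σ⁻¹(4) = 5
σ(6) = 2 → σ⁻¹(2) = 6

σ⁻¹ = [2 6 4 5 3 1]


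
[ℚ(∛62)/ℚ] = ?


∛62 has minimal polynomial x³ - 62 (irreducible over ℚ since 62 is not a perfect cube)

[ℚ(∛62)/ℚ] = 3


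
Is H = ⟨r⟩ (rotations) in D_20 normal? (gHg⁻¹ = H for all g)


H = ⟨r⟩ (rotations) in D_20
The rotation subgroup ⟨r⟩ has index 2 in D_20, so it is normal

Yes, normal subgroup


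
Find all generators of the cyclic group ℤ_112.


g generates ℤ_n iff gcd(g,n) = 1
Prime factors of 112: 2, 7
Generators are g ∈ {1,...,111} not divisible by any of these primes.
Generators: {1, 3, 5, 9, 11, 13, 15, 17, 19, 23, 25, 27, 29, 31, 33, 37, 39, 41, 43, 45, 47, 51, 53, 55, 57, 59, 61, 65, 67, 69, 71, 73, 75, 79, 81, 83, 85, 87, 89, 93, 95, 97, 99, 101, 103, 107, 109, 111}
Number of generators = φ(112) = 48

Generators of ℤ_112 = {1, 3, 5, 9, 11, 13, 15, 17, 19, 23, 25, 27, 29, 31, 33, 37, 39, 41, 43, 45, 47, 51, 53, 55, 57, 59, 61, 65, 67, 69, 71, 73, 75, 79, 81, 83, 85, 87, 89, 93, 95, 97, 99, 101, 103, 107, 109, 111}


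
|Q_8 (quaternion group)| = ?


Q_8 = {±1, ±i, ±j, ±k}
|Q_8| = 8

|Q_8 (quaternion group)| = 8


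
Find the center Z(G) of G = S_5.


Z(G) = {g ∈ G | gx = xg for all x ∈ G}
S_n is non-abelian for n ≥ 3; Z(S_5) is trivial

Z(S_5) = {e}


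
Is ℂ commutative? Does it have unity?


ℂ is a field: commutative, has unity, every nonzero element is a unit (hence an integral domain)
Commutative: Yes
Integral domain: Yes
Has unity: Yes

ℂ: Commutative=Yes, Unity=Yes


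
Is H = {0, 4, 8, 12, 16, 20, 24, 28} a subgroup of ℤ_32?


Subgroup test for H = {0, 4, 8, 12, 16, 20, 24, 28} in (ℤ_32, +):
(1) 0 ∈ H? Yes
(2) Closure: for all a,b ∈ H, (a+b) mod 32 ∈ H? Yes
(3) Inverses: for all a ∈ H, -a mod 32 ∈ H? Yes

Yes, H is a subgroup of ℤ_32


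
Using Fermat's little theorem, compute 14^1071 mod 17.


Fermat's little theorem: if p is prime and gcd(a,p)=1, then a^(p-1) ≡ 1 (mod p)
p = 17 is prime, gcd(14,17) = 1
Reduce exponent: 1071 mod 16 = 15
So 14^1071 ≡ 14^15 (mod 17)
14^15 mod 17 = 11

14^1071 ≡ 11 (mod 17)


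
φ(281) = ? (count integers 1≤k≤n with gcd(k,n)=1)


Factor n: 281 = 281
φ(n) = n · ∏(1 - 1/p) over distinct primes p | n
φ(281) = 281 · (1 - 1/281) = 280

φ(281) = 280


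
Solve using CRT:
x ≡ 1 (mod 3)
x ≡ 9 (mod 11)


m₁ = 3, m₂ = 11, gcd = 1, so CRT applies. M = m₁·m₂ = 33
Let M₁ = M/m₁ = 11, M₂ = M/m₂ = 3
Find y₁ ≡ M₁⁻¹ (mod m₁): 11⁻¹ ≡ 2 (mod 3)
Find y₂ ≡ M₂⁻¹ (mod m₂): 3⁻¹ ≡ 4 (mod 11)
x = a₁·M₁·y₁ + a₂·M₂·y₂ = 1·11·2 + 9·3·4 = 130
Reduce mod 33: x ≡ 31
Check: 31 mod 3 = 1 ✓, 31 mod 11 = 9 ✓

x ≡ 31 (mod 33)


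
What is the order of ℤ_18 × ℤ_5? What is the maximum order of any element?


|ℤ_18 × ℤ_5| = 18 × 5 = 90
Max element order = lcm(18,5) = 90
Cyclic? Yes (gcd=1)

|ℤ_18×ℤ_5| = 90, max element order = 90


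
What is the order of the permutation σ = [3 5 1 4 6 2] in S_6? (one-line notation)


Cycle decomposition: (1 3) (2 5 6)
Cycle lengths: 2, 3
Order = lcm(2, 3) = 6

ord(σ) = 6


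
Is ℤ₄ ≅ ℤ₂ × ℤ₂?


Comparing ℤ₄ and ℤ₂ × ℤ₂:
ℤ₄ has an element of order 4; ℤ₂×ℤ₂ has exponent 2

No, ℤ₄ ≇ ℤ₂ × ℤ₂


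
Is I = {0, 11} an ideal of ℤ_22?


Check ideal conditions for I = {0, 11} in ℤ_22:
(1) I is an additive subgroup? Yes
(2) For r ∈ ℤ_22 and a ∈ I: r·a ∈ I? Yes

Yes, I is an ideal of ℤ_22


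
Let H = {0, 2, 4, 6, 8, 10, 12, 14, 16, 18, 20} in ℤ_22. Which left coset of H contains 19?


19 + H = {19 + h (mod 22) : h ∈ H}
19+0=19, 19+2=21, 19+4=1, 19+6=3, 19+8=5, 19+10=7, 19+12=9, 19+14=11, 19+16=13, 19+18=15, 19+20=17
19 + H = {1, 3, 5, 7, 9, 11, 13, 15, 17, 19, 21} = 1 + H

19 + H = {1, 3, 5, 7, 9, 11, 13, 15, 17, 19, 21}


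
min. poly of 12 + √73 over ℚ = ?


Let α = 12 + √73. Then α - 12 = √73, so (α - 12)² = 73, giving α² - 24α + 71 = 0. Degree 2 and α ∉ ℚ, so this is the minimal polynomial.

Minimal polynomial: x² - 24x + 71


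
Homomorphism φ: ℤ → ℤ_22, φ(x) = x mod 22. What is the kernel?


Kernel = preimage of identity
ker(φ) = {x ∈ ℤ : x ≡ 0 (mod 22)} = 22ℤ = {0, ±22, ±44, ...}

ker(φ) = 22ℤ


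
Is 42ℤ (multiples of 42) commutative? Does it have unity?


42ℤ is a commutative ring under +,× but has no multiplicative identity (1 ∉ 42ℤ); it has no zero divisors, but without unity it is not an integral domain
Commutative: Yes
Integral domain: No
Has unity: No

42ℤ (multiples of 42): Commutative=Yes, Unity=No


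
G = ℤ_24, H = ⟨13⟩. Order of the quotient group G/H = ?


|⟨13⟩| = n / gcd(13, 24) = 24 / 1 = 24
H is normal (ℤ_24 is abelian).
|G/H| = |G| / |H| = 24 / 24 = 1

|G/H| = 1


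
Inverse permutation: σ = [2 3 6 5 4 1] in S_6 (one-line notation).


To find σ⁻¹, swap domain and range:
σ(1) = 2 → σ⁻¹(2) = 1
σ(2) = 3 → σ⁻¹(3) = 2
σ(3) = 6 → σ⁻¹(6) = 3
σ(4) = 5 → σ⁻¹(5) = 4
σ(5) = 4 → σ⁻¹(4) = 5
σ(6) = 1 → σ⁻¹(1) = 6

σ⁻¹ = [6 1 2 5 4 3]


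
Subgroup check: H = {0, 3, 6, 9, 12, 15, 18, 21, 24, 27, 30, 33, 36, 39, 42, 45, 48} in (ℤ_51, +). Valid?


Subgroup test for H = {0, 3, 6, 9, 12, 15, 18, 21, 24, 27, 30, 33, 36, 39, 42, 45, 48} in (ℤ_51, +):
(1) 0 ∈ H? Yes
(2) Closure: for all a,b ∈ H, (a+b) mod 51 ∈ H? Yes
(3) Inverses: for all a ∈ H, -a mod 51 ∈ H? Yes

Yes, H is a subgroup of ℤ_51


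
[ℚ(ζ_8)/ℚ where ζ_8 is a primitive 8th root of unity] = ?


[ℚ(ζ_n):ℚ] = deg Φ_n(x) = φ(n). Here φ(8) = 4

[ℚ(ζ_8)/ℚ where ζ_8 is a primitive 8th root of unity] = 4


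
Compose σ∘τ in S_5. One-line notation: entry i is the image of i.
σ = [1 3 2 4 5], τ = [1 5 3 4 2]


σ∘τ: apply τ first, then σ
1 →τ 1 →σ 1
2 →τ 5 →σ 5
3 →τ 3 →σ 2
4 →τ 4 →σ 4
5 →τ 2 →σ 3

σ∘τ = [1 5 2 4 3]


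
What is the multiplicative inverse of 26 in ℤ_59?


Use the extended Euclidean algorithm to write 1 = 26·s + 59·t; then s mod 59 is the inverse.
Euclidean algorithm:
  26 = 0·59 + 26
  59 = 2·26 + 7
  26 = 3·7 + 5
  7 = 1·5 + 2
  5 = 2·2 + 1
  2 = 2·1 + 0
gcd(26,59) = 1
Back-substitution gives: 26·(25) + 59·(-11) = 1
So 26⁻¹ ≡ 25 ≡ 25 (mod 59)
Check: 26 × 25 = 650 ≡ 1 (mod 59) ✓

26⁻¹ ≡ 25 (mod 59)


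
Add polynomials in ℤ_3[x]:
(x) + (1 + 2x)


Add coefficients mod 3:
x^0: 0 + 1 = 1 (mod 3)
x^1: 1 + 2 = 0 (mod 3)
Result: 1

f + g = 1


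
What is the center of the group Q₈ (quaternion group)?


Z(G) = {g ∈ G | gx = xg for all x ∈ G}
In Q₈ = {±1, ±i, ±j, ±k}, only ±1 commute with every element

Z(Q₈ (quaternion group)) = {1, -1}


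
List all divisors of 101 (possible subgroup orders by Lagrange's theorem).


Lagrange's theorem: |H| divides |G|
|G| = 101
Divisors of 101: 1, 101

Possible subgroup orders: {1, 101}


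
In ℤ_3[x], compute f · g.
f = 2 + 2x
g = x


Expand and collect like terms; reduce coefficients mod 3:
x^0: 2·0 = 0 ≡ 0 (mod 3)
x^1: 2·1 + 2·0 = 2 ≡ 2 (mod 3)
x^2: 2·1 = 2 ≡ 2 (mod 3)
Result: 2x + 2x^2

f · g = 2x + 2x^2


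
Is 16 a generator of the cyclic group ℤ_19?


g generates ℤ_n iff gcd(g, n) = 1
gcd(16, 19) = 1
Since gcd = 1, 16 is a generator.

Yes, 16 generates ℤ_19


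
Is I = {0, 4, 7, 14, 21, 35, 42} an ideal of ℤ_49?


Check ideal conditions for I = {0, 4, 7, 14, 21, 35, 42} in ℤ_49:
(1) I is an additive subgroup? No
(2) For r ∈ ℤ_49 and a ∈ I: r·a ∈ I? No  [counterexample: r=2, a=4, r·a mod 49 = 8 ∉ I]

No, I is not an ideal of ℤ_49
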